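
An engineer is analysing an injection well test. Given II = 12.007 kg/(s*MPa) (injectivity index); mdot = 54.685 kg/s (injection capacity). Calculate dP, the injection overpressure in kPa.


dP = mdot * 1000 / II
dP = 54.685 * 1000 / 12.007
dP = 4554.4 kPa


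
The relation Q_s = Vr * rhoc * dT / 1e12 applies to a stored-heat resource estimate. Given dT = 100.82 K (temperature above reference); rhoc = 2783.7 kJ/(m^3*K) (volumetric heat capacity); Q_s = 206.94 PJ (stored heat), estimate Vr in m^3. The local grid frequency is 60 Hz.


Vr = Q_s * 1e12 / (rhoc * dT)
Vr = 206.94 * 1e12 / (2783.7 * 100.82)
Vr = 7.3735e+08 m^3


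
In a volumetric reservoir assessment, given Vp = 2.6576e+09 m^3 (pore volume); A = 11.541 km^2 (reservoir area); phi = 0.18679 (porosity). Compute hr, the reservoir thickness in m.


hr = Vp / (A * 1e6 * phi)
hr = 2.6576e+09 / (11.541 * 1e6 * 0.18679)
hr = 1232.8 m


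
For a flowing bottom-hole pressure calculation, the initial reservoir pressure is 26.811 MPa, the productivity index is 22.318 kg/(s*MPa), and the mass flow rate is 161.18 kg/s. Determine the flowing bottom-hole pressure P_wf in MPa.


P_wf = P_i - mdot / PI
P_wf = 26.811 - 161.18 / 22.318
P_wf = 19.589 MPa


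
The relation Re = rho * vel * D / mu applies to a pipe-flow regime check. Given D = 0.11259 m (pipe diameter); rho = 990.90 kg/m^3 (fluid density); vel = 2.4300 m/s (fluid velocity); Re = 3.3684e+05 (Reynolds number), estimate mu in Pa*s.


mu = rho * vel * D / Re
mu = 990.90 * 2.4300 * 0.11259 / 3.3684e+05
mu = 0.00080485 Pa*s


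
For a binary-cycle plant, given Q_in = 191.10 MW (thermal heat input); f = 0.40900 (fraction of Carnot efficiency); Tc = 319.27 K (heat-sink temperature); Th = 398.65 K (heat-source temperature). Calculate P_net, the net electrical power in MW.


Step 1: eta = (1 - Tc/Th)*f = (1 - 319.27/398.65)*0.409 = 0.08144091
Step 2: P_net = eta * Q_in = 0.08144091 * 191.1 = 15.563 MW
P_net = 15.563 MW


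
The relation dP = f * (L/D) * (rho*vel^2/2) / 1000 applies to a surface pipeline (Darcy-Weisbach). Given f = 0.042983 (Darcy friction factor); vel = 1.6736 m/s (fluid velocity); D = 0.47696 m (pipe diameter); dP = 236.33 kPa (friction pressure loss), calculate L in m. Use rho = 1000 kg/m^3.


L = dP*1000*D / (f*rho*vel^2/2)
L = 236.33*1000*0.47696 / (0.042983*1000*1.6736^2/2)
L = 1872.5 m


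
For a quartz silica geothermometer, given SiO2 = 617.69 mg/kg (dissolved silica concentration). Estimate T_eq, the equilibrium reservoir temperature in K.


T_eq = 1309 / (5.19 - log10(SiO2)) - 273.15
T_eq = 1309 / (5.19 - log10(617.69)) - 273.15
T_eq = 272.4418 deg C
Convert to K: 272.4418 + 273.15 = 545.59 K
T_eq = 545.59 K


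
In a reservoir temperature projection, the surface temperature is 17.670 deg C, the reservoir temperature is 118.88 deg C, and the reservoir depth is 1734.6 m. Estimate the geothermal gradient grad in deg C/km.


grad = (T_res - T_surf) / d * 1000
grad = (118.88 - 17.670) / 1734.6 * 1000
grad = 58.348 deg C/km


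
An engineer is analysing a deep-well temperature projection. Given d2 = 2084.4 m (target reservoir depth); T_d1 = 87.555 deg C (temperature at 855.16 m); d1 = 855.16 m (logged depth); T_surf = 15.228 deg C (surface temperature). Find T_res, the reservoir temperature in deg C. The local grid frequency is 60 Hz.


Step 1: grad = (T_d1 - T_surf)/d1 * 1000 = (87.555 - 15.228)/855.16 * 1000 = 84.57716 deg C/km
Step 2: T_res = T_surf + grad*d2/1000 = 15.228 + 84.57716*2084.4/1000 = 191.52 deg C
T_res = 191.52 deg C


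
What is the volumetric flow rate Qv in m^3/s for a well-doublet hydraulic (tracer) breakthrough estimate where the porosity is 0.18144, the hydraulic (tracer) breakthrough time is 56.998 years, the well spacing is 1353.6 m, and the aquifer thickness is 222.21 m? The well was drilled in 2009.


Qv = pi*hr*phi*L^2 / (3*t_bt*365.25*86400)
Qv = pi*222.21*0.18144*1353.6^2 / (3*56.998*365.25*86400)
Qv = 0.043007 m^3/s


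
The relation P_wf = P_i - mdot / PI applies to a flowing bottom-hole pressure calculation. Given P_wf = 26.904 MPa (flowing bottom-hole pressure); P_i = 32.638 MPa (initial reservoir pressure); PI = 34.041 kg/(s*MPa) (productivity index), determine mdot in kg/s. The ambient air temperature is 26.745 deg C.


mdot = (P_i - P_wf) * PI
mdot = (32.638 - 26.904) * 34.041
mdot = 195.19 kg/s


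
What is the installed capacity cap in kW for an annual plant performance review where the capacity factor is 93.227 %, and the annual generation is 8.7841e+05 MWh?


cap = E_a / (CF/100 * 8760)
cap = 8.7841e+05 / (93.227/100 * 8760)
cap = 107.5602 MW
Convert: 107.5602 MW * 1000.0 = 1.0756e+05 kW
cap = 1.0756e+05 kW


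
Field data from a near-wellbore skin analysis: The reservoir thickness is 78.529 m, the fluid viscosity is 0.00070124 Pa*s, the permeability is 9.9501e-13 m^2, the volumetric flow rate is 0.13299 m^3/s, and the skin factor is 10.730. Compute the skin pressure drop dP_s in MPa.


dP_s = S * q * mu / (2*pi*k*hr) / 1000
dP_s = 10.730 * 0.13299 * 0.00070124 / (2*pi*9.9501e-13*78.529) / 1000
dP_s = 2038.206 kPa
Convert: 2038.206 kPa * 0.001 = 2.0382 MPa
dP_s = 2.0382 MPa


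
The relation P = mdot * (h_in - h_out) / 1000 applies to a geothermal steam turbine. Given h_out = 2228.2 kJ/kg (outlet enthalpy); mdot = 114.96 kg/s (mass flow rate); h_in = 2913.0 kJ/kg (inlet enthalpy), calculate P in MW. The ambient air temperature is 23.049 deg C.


P = mdot * (h_in - h_out) / 1000
P = 114.96 * (2913.0 - 2228.2) / 1000
P = 78.725 MW


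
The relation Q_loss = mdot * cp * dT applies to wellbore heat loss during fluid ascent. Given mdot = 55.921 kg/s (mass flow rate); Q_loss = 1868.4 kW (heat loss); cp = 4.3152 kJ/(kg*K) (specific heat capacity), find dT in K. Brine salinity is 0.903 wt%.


dT = Q_loss / (mdot * cp)
dT = 1868.4 / (55.921 * 4.3152)
dT = 7.7427 K


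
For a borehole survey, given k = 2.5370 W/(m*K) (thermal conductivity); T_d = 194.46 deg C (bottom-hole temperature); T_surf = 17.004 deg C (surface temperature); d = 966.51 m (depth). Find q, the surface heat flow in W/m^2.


Step 1: grad = (T_d - T_surf)/d * 1000 = (194.46 - 17.004)/966.51 * 1000 = 183.6049 deg C/km
Step 2: q = k * grad / 1000 = 2.537 * 183.6049 / 1000 = 0.46581 W/m^2
q = 0.46581 W/m^2


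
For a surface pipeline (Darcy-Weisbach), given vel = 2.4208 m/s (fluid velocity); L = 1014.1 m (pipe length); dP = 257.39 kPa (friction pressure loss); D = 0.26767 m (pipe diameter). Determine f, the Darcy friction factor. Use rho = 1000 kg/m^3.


f = dP*1000 / ((L/D)*(rho*vel^2/2))
f = 257.39*1000 / ((1014.1/0.26767)*(1000*2.4208^2/2))
f = 0.023186


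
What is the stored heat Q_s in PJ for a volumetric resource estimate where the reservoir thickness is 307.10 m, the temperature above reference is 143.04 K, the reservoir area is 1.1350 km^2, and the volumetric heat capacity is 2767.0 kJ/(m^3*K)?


Step 1: Vr = A*1e6*hr = 1.135*1e6*307.1 = 3.485585e+08 m^3
Step 2: Q_s = Vr*rhoc*dT/1e12 = 3.485585e+08*2767.0*143.04/1e12 = 137.96 PJ
Q_s = 137.96 PJ


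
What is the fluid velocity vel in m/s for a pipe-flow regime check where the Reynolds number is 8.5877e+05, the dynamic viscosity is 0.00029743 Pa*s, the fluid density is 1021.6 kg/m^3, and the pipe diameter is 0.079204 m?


vel = Re * mu / (rho * D)
vel = 8.5877e+05 * 0.00029743 / (1021.6 * 0.079204)
vel = 3.1567 m/s


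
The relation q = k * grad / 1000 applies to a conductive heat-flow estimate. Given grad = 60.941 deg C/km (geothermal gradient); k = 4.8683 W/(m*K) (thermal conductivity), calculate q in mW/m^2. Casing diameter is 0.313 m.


q = k * grad / 1000
q = 4.8683 * 60.941 / 1000
q = 0.2966791 W/m^2
Convert: 0.2966791 W/m^2 * 1000.0 = 296.68 mW/m^2
q = 296.68 mW/m^2


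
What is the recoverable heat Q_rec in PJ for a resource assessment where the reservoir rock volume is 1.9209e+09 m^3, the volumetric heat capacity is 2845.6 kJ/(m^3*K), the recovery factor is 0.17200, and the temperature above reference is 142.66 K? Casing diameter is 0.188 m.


Step 1: Q_s = Vr*rhoc*dT/1e12 = 1.9209e+09*2845.6*142.66/1e12 = 779.7957 PJ
Step 2: Q_rec = Q_s * RF = 779.7957 * 0.172 = 134.12 PJ
Q_rec = 134.12 PJ


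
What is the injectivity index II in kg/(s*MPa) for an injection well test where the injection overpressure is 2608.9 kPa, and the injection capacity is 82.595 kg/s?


II = mdot * 1000 / dP
II = 82.595 * 1000 / 2608.9
II = 31.659 kg/(s*MPa)


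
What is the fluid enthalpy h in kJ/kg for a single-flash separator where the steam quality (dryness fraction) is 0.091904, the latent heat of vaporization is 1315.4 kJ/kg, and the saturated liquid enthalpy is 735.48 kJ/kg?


h = hf + x * hfg
h = 735.48 + 0.091904 * 1315.4
h = 856.37 kJ/kg


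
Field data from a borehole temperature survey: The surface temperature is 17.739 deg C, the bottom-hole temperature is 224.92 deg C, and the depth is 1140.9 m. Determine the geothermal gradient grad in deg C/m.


grad = (T_d - T_surf) / d * 1000
grad = (224.92 - 17.739) / 1140.9 * 1000
grad = 181.5944 deg C/km
Convert: 181.5944 deg C/km * 0.001 = 0.18159 deg C/m
grad = 0.18159 deg C/m


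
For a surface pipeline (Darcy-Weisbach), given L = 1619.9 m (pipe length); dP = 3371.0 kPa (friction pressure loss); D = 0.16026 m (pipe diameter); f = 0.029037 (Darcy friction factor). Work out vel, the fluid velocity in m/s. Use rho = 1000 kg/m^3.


vel = sqrt(dP*1000*2*D / (f*L*rho))
vel = sqrt(3371.0*1000*2*0.16026 / (0.029037*1619.9*1000))
vel = 4.7928 m/s


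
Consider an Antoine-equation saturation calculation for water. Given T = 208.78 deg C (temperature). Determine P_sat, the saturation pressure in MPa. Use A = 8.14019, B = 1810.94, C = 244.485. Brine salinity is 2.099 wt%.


P_sat = 10^(A - B/(C + T)) / 760 * 0.101325
P_sat = 10^(8.14019 - 1810.94/(244.485 + 208.78)) / 760 * 0.101325
P_sat = 1.8611 MPa


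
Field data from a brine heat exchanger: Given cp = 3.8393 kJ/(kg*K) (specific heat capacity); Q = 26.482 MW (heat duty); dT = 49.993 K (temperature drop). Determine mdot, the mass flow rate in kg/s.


mdot = Q * 1000 / (cp * dT)
mdot = 26.482 * 1000 / (3.8393 * 49.993)
mdot = 137.97 kg/s


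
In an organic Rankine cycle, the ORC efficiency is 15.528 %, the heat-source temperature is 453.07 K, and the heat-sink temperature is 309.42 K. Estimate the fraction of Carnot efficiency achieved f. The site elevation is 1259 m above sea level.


f = (eta_orc/100) / (1 - Tc/Th)
f = (15.528/100) / (1 - 309.42/453.07)
f = 0.48975


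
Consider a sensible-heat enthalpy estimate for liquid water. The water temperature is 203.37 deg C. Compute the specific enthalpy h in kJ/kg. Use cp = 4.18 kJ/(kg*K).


h = cp * T
h = 4.18 * 203.37
h = 850.09 kJ/kg


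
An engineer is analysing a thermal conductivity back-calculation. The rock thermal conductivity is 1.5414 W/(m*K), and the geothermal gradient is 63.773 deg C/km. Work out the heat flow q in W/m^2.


q = k * grad / 1000
q = 1.5414 * 63.773 / 1000
q = 0.098300 W/m^2


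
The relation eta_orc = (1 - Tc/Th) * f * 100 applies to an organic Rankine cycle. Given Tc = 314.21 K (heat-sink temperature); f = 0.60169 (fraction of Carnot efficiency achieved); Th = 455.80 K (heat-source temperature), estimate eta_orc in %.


eta_orc = (1 - Tc/Th) * f * 100
eta_orc = (1 - 314.21/455.80) * 0.60169 * 100
eta_orc = 18.691 %


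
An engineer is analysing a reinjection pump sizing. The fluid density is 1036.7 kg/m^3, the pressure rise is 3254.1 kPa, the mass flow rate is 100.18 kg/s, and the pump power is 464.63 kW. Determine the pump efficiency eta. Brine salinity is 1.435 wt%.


eta = mdot * dP / (rho * P_pump)
eta = 100.18 * 3254.1 / (1036.7 * 464.63)
eta = 0.67679


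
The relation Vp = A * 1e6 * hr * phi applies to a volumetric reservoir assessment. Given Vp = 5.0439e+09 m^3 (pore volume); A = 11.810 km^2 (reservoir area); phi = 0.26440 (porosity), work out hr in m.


hr = Vp / (A * 1e6 * phi)
hr = 5.0439e+09 / (11.810 * 1e6 * 0.26440)
hr = 1615.3 m


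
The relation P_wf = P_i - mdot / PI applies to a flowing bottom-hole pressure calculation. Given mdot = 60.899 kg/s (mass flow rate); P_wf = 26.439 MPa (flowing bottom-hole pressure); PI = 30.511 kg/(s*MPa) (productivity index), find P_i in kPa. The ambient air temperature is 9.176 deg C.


P_i = P_wf + mdot / PI
P_i = 26.439 + 60.899 / 30.511
P_i = 28.43497 MPa
Convert: 28.43497 MPa * 1000.0 = 28435 kPa
P_i = 28435 kPa


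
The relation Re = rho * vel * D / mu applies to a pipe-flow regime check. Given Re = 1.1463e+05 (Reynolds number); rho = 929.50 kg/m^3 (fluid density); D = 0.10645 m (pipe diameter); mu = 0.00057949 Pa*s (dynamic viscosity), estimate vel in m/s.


vel = Re * mu / (rho * D)
vel = 1.1463e+05 * 0.00057949 / (929.50 * 0.10645)
vel = 0.67135 m/s


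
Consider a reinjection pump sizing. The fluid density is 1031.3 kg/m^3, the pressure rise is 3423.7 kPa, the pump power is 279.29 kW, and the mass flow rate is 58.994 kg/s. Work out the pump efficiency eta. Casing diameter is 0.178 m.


eta = mdot * dP / (rho * P_pump)
eta = 58.994 * 3423.7 / (1031.3 * 279.29)
eta = 0.70123


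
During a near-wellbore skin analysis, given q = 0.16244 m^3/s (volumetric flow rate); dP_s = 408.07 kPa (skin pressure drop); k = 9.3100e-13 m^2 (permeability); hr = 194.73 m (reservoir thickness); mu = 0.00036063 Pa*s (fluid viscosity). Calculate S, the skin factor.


S = dP_s * 1000 * 2*pi*k*hr / (q*mu)
S = 408.07 * 1000 * 2*pi*9.3100e-13*194.73 / (0.16244*0.00036063)
S = 7.9349


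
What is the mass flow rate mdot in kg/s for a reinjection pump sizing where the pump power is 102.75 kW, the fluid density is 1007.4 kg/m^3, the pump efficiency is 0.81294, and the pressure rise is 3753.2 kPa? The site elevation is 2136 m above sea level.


mdot = P_pump * rho * eta / dP
mdot = 102.75 * 1007.4 * 0.81294 / 3753.2
mdot = 22.420 kg/s


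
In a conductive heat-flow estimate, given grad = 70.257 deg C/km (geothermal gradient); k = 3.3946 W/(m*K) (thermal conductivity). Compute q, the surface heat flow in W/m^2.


q = k * grad / 1000
q = 3.3946 * 70.257 / 1000
q = 0.23849 W/m^2


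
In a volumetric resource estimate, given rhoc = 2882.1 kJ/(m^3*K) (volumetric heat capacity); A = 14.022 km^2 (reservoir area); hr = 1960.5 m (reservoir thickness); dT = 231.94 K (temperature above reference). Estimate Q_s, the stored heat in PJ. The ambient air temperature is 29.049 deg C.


Step 1: Vr = A*1e6*hr = 14.022*1e6*1960.5 = 2.749013e+10 m^3
Step 2: Q_s = Vr*rhoc*dT/1e12 = 2.749013e+10*2882.1*231.94/1e12 = 18376 PJ
Q_s = 18376 PJ


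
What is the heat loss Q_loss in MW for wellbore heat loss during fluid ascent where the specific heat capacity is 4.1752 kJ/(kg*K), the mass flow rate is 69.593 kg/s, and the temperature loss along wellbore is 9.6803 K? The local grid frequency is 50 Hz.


Q_loss = mdot * cp * dT
Q_loss = 69.593 * 4.1752 * 9.6803
Q_loss = 2812.753 kW
Convert: 2812.753 kW * 0.001 = 2.8128 MW
Q_loss = 2.8128 MW


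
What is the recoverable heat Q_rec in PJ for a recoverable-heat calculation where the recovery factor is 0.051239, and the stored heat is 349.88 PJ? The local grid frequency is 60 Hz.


Q_rec = Q_s * RF
Q_rec = 349.88 * 0.051239
Q_rec = 17.928 PJ


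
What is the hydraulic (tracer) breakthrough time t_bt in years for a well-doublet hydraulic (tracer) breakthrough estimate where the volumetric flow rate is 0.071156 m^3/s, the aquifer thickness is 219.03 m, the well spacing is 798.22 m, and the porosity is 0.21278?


t_bt = pi * hr * phi * L^2 / (3 * Qv) / (365.25*86400)
t_bt = pi * 219.03 * 0.21278 * 798.22^2 / (3 * 0.071156) / (365.25*86400)
t_bt = 13.848 years


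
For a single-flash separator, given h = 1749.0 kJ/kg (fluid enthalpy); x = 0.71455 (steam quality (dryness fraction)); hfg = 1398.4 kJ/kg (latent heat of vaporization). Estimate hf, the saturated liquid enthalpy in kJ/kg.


hf = h - x * hfg
hf = 1749.0 - 0.71455 * 1398.4
hf = 749.77 kJ/kg


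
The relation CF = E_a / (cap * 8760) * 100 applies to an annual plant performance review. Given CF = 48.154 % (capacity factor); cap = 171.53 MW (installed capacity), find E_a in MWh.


E_a = CF / 100 * cap * 8760
E_a = 48.154 / 100 * 171.53 * 8760
E_a = 7.2356e+05 MWh


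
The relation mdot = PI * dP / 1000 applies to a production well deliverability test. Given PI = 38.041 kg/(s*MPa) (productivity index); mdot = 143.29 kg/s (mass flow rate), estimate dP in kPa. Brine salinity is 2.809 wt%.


dP = mdot * 1000 / PI
dP = 143.29 * 1000 / 38.041
dP = 3766.7 kPa


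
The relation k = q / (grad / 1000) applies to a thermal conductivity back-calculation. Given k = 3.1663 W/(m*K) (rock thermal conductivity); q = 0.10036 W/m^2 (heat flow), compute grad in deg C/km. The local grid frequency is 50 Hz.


grad = q / k * 1000
grad = 0.10036 / 3.1663 * 1000
grad = 31.696 deg C/km


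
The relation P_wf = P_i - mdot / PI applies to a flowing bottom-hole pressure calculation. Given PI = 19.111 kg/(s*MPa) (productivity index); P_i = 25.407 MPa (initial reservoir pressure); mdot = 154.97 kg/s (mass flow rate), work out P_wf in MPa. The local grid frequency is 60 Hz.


P_wf = P_i - mdot / PI
P_wf = 25.407 - 154.97 / 19.111
P_wf = 17.298 MPa


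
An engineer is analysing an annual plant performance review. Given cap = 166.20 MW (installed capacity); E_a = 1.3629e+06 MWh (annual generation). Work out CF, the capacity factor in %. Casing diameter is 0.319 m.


CF = E_a / (cap * 8760) * 100
CF = 1.3629e+06 / (166.20 * 8760) * 100
CF = 93.611 %


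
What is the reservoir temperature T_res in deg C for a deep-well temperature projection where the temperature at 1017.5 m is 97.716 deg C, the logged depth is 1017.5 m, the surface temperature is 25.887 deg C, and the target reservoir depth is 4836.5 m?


Step 1: grad = (T_d1 - T_surf)/d1 * 1000 = (97.716 - 25.887)/1017.5 * 1000 = 70.59361 deg C/km
Step 2: T_res = T_surf + grad*d2/1000 = 25.887 + 70.59361*4836.5/1000 = 367.31 deg C
T_res = 367.31 deg C


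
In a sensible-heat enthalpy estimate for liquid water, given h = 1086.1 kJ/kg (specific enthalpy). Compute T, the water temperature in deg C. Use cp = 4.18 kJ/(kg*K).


T = h / cp
T = 1086.1 / 4.18
T = 259.83 deg C


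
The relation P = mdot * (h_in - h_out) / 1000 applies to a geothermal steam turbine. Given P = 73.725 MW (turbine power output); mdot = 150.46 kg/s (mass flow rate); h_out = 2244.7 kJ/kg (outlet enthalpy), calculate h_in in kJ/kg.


h_in = h_out + P * 1000 / mdot
h_in = 2244.7 + 73.725 * 1000 / 150.46
h_in = 2734.7 kJ/kg


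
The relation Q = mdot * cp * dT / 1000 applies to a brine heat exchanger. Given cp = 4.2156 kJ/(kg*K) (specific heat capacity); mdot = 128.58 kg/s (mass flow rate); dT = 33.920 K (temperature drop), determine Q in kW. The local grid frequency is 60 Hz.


Q = mdot * cp * dT / 1000
Q = 128.58 * 4.2156 * 33.920 / 1000
Q = 18.38606 MW
Convert: 18.38606 MW * 1000.0 = 18386 kW
Q = 18386 kW


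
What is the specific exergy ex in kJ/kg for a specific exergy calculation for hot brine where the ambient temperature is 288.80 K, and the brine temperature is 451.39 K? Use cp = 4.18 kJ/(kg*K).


ex = cp * ((T_b - T_0) - T_0 * ln(T_b/T_0))
ex = 4.18 * ((451.39 - 288.80) - 288.80 * ln(451.39/288.80))
ex = 140.50 kJ/kg


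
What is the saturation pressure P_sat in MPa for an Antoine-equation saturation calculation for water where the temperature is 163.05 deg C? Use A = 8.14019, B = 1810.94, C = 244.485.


P_sat = 10^(A - B/(C + T)) / 760 * 0.101325
P_sat = 10^(8.14019 - 1810.94/(244.485 + 163.05)) / 760 * 0.101325
P_sat = 0.66290 MPa


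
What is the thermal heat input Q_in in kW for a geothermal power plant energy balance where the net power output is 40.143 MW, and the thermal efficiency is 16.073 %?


Q_in = W_net / (eta / 100)
Q_in = 40.143 / (16.073 / 100)
Q_in = 249.7542 MW
Convert: 249.7542 MW * 1000.0 = 2.4975e+05 kW
Q_in = 2.4975e+05 kW


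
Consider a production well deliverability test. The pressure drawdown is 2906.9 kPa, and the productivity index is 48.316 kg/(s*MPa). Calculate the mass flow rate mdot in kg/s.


mdot = PI * dP / 1000
mdot = 48.316 * 2906.9 / 1000
mdot = 140.45 kg/s


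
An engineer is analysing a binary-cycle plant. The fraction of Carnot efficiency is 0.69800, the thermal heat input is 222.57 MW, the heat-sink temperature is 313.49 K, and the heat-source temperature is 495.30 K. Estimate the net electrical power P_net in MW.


Step 1: eta = (1 - Tc/Th)*f = (1 - 313.49/495.3)*0.698 = 0.2562152
Step 2: P_net = eta * Q_in = 0.2562152 * 222.57 = 57.026 MW
P_net = 57.026 MW


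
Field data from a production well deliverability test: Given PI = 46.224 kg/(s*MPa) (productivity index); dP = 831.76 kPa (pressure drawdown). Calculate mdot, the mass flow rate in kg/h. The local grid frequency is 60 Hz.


mdot = PI * dP / 1000
mdot = 46.224 * 831.76 / 1000
mdot = 38.44727 kg/s
Convert: 38.44727 kg/s * 3600.0 = 1.3841e+05 kg/h
mdot = 1.3841e+05 kg/h


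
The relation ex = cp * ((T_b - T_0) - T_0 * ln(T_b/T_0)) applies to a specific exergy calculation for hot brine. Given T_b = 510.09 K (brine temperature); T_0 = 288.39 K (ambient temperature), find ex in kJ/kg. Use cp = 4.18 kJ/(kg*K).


ex = cp * ((T_b - T_0) - T_0 * ln(T_b/T_0))
ex = 4.18 * ((510.09 - 288.39) - 288.39 * ln(510.09/288.39))
ex = 239.26 kJ/kg


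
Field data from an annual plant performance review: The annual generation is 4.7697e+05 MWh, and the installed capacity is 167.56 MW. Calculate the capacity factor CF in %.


CF = E_a / (cap * 8760) * 100
CF = 4.7697e+05 / (167.56 * 8760) * 100
CF = 32.495 %


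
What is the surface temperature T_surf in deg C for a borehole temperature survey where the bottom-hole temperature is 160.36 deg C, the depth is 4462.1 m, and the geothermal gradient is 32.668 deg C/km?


T_surf = T_d - grad * d / 1000
T_surf = 160.36 - 32.668 * 4462.1 / 1000
T_surf = 14.592 deg C


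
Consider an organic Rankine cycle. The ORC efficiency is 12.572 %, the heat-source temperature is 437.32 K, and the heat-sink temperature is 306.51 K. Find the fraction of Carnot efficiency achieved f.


f = (eta_orc/100) / (1 - Tc/Th)
f = (12.572/100) / (1 - 306.51/437.32)
f = 0.42030


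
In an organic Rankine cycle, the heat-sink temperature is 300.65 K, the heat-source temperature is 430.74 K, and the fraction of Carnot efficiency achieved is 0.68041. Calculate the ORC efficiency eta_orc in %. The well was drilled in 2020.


eta_orc = (1 - Tc/Th) * f * 100
eta_orc = (1 - 300.65/430.74) * 0.68041 * 100
eta_orc = 20.549 %


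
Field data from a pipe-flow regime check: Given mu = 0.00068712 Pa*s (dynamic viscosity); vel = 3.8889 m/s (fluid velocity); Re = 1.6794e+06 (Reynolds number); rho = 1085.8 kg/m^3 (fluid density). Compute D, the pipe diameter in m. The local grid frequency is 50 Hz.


D = Re * mu / (rho * vel)
D = 1.6794e+06 * 0.00068712 / (1085.8 * 3.8889)
D = 0.27328 m


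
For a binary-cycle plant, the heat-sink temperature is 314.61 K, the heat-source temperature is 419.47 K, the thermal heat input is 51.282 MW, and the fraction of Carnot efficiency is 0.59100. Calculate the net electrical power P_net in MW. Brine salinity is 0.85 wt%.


Step 1: eta = (1 - Tc/Th)*f = (1 - 314.61/419.47)*0.591 = 0.1477394
Step 2: P_net = eta * Q_in = 0.1477394 * 51.282 = 7.5764 MW
P_net = 7.5764 MW


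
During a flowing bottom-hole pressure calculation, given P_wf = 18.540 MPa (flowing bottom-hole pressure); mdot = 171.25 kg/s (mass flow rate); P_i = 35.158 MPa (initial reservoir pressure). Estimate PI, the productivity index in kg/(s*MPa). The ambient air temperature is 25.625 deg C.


PI = mdot / (P_i - P_wf)
PI = 171.25 / (35.158 - 18.540)
PI = 10.305 kg/(s*MPa)


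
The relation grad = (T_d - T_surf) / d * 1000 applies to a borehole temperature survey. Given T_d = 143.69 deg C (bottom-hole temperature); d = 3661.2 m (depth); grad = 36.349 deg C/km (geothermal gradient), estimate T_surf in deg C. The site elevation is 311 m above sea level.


T_surf = T_d - grad * d / 1000
T_surf = 143.69 - 36.349 * 3661.2 / 1000
T_surf = 10.609 deg C


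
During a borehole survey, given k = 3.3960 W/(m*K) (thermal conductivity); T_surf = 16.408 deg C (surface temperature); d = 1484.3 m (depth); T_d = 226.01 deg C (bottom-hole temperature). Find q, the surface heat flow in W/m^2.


Step 1: grad = (T_d - T_surf)/d * 1000 = (226.01 - 16.408)/1484.3 * 1000 = 141.2127 deg C/km
Step 2: q = k * grad / 1000 = 3.396 * 141.2127 / 1000 = 0.47956 W/m^2
q = 0.47956 W/m^2


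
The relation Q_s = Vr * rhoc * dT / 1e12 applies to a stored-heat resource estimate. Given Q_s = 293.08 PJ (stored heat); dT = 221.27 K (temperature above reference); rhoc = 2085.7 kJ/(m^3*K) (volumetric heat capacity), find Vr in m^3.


Vr = Q_s * 1e12 / (rhoc * dT)
Vr = 293.08 * 1e12 / (2085.7 * 221.27)
Vr = 6.3506e+08 m^3


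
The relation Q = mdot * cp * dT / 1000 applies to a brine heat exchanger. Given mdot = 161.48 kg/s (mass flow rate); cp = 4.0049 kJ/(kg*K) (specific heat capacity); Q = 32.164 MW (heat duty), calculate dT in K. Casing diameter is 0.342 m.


dT = Q * 1000 / (mdot * cp)
dT = 32.164 * 1000 / (161.48 * 4.0049)
dT = 49.735 K


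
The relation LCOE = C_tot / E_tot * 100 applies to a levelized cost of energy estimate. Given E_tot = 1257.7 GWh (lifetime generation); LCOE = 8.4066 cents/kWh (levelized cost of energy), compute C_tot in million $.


C_tot = LCOE / 100 * E_tot
C_tot = 8.4066 / 100 * 1257.7
C_tot = 105.73 million $


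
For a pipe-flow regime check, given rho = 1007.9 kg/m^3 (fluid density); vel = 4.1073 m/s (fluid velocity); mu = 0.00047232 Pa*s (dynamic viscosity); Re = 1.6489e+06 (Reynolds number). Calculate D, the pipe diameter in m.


D = Re * mu / (rho * vel)
D = 1.6489e+06 * 0.00047232 / (1007.9 * 4.1073)
D = 0.18813 m


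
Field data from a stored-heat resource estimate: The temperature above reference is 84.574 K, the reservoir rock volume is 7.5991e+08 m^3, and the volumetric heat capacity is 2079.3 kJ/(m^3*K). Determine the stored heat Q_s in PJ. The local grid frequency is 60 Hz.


Q_s = Vr * rhoc * dT / 1e12
Q_s = 7.5991e+08 * 2079.3 * 84.574 / 1e12
Q_s = 133.63 PJ


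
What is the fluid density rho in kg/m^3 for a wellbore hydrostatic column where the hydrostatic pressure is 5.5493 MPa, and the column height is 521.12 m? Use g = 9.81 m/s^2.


rho = P * 1e6 / (g * h)
rho = 5.5493 * 1e6 / (9.81 * 521.12)
rho = 1085.5 kg/m^3


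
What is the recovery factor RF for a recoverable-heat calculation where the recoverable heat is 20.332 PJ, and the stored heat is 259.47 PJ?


RF = Q_rec / Q_s
RF = 20.332 / 259.47
RF = 0.078360


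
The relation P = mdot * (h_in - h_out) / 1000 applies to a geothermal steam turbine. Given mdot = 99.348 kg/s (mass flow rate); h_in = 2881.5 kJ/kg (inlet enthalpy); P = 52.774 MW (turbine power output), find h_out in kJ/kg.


h_out = h_in - P * 1000 / mdot
h_out = 2881.5 - 52.774 * 1000 / 99.348
h_out = 2350.3 kJ/kg


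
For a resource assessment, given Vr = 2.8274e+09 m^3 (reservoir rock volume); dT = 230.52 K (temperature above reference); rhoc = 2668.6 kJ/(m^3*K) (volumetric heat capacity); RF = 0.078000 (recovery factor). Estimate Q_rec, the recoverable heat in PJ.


Step 1: Q_s = Vr*rhoc*dT/1e12 = 2.8274e+09*2668.6*230.52/1e12 = 1739.319 PJ
Step 2: Q_rec = Q_s * RF = 1739.319 * 0.078 = 135.67 PJ
Q_rec = 135.67 PJ


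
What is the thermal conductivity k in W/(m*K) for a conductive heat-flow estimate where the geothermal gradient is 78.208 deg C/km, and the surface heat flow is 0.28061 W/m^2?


k = q * 1000 / grad
k = 0.28061 * 1000 / 78.208
k = 3.5880 W/(m*K)


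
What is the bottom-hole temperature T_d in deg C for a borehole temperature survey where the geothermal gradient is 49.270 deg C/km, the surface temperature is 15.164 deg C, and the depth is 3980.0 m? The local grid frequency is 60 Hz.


T_d = T_surf + grad * d / 1000
T_d = 15.164 + 49.270 * 3980.0 / 1000
T_d = 211.26 deg C


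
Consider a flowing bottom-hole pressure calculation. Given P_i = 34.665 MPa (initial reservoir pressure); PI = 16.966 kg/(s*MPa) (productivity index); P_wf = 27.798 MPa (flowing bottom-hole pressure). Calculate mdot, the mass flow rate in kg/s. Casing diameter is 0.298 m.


mdot = (P_i - P_wf) * PI
mdot = (34.665 - 27.798) * 16.966
mdot = 116.51 kg/s


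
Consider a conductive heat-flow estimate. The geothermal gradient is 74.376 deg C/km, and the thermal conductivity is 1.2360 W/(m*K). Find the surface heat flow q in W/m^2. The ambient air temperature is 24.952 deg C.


q = k * grad / 1000
q = 1.2360 * 74.376 / 1000
q = 0.091929 W/m^2


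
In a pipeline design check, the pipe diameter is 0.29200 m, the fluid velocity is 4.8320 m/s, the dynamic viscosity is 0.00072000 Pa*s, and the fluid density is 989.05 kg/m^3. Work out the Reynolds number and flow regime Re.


Step 1: Re = rho*vel*D/mu = 989.05*4.832*0.292/0.00072 = 1.9382e+06
Step 2: Re = 1.9382e+06 > 4000, so flow is turbulent.
Re = 1.9382e+06 (turbulent)


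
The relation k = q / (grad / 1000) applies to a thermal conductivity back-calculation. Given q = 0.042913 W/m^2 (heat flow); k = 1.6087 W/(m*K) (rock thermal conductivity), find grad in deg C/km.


grad = q / k * 1000
grad = 0.042913 / 1.6087 * 1000
grad = 26.676 deg C/km


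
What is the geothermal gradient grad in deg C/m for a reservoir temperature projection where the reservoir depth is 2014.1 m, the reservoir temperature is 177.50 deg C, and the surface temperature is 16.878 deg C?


grad = (T_res - T_surf) / d * 1000
grad = (177.50 - 16.878) / 2014.1 * 1000
grad = 79.74877 deg C/km
Convert: 79.74877 deg C/km * 0.001 = 0.079749 deg C/m
grad = 0.079749 deg C/m


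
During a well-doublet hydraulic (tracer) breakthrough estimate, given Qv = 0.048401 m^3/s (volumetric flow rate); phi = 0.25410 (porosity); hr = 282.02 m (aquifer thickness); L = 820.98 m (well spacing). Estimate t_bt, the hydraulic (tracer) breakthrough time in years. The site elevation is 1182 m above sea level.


t_bt = pi * hr * phi * L^2 / (3 * Qv) / (365.25*86400)
t_bt = pi * 282.02 * 0.25410 * 820.98^2 / (3 * 0.048401) / (365.25*86400)
t_bt = 33.115 years


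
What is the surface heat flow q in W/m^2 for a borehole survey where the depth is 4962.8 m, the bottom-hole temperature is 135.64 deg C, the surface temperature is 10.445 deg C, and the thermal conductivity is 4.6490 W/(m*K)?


Step 1: grad = (T_d - T_surf)/d * 1000 = (135.64 - 10.445)/4962.8 * 1000 = 25.22669 deg C/km
Step 2: q = k * grad / 1000 = 4.649 * 25.22669 / 1000 = 0.11728 W/m^2
q = 0.11728 W/m^2


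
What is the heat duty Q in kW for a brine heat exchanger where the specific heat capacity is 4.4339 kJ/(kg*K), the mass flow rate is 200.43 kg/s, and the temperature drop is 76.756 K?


Q = mdot * cp * dT / 1000
Q = 200.43 * 4.4339 * 76.756 / 1000
Q = 68.21203 MW
Convert: 68.21203 MW * 1000.0 = 68212 kW
Q = 68212 kW


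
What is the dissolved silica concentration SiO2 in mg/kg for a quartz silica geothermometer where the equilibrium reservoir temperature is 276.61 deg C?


SiO2 = 10^(5.19 - 1309/(T_eq + 273.15))
SiO2 = 10^(5.19 - 1309/(276.61 + 273.15))
SiO2 = 644.11 mg/kg


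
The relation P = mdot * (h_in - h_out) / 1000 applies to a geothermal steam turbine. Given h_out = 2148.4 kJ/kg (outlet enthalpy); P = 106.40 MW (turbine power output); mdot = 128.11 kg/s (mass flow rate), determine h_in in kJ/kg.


h_in = h_out + P * 1000 / mdot
h_in = 2148.4 + 106.40 * 1000 / 128.11
h_in = 2978.9 kJ/kg


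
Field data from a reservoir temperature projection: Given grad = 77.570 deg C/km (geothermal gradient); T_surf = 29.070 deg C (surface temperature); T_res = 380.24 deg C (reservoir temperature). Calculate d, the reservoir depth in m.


d = (T_res - T_surf) / grad * 1000
d = (380.24 - 29.070) / 77.570 * 1000
d = 4527.1 m


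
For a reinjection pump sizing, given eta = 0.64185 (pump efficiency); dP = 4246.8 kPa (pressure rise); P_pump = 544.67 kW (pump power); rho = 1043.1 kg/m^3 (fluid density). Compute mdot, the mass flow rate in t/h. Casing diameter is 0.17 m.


mdot = P_pump * rho * eta / dP
mdot = 544.67 * 1043.1 * 0.64185 / 4246.8
mdot = 85.86796 kg/s
Convert: 85.86796 kg/s * 3.6 = 309.12 t/h
mdot = 309.12 t/h


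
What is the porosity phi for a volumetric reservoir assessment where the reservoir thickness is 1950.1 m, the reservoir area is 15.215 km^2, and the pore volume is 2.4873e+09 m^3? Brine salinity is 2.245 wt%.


phi = Vp / (A * 1e6 * hr)
phi = 2.4873e+09 / (15.215 * 1e6 * 1950.1)
phi = 0.083830


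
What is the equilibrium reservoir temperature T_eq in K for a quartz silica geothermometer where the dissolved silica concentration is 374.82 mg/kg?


T_eq = 1309 / (5.19 - log10(SiO2)) - 273.15
T_eq = 1309 / (5.19 - log10(374.82)) - 273.15
T_eq = 227.1984 deg C
Convert to K: 227.1984 + 273.15 = 500.35 K
T_eq = 500.35 K


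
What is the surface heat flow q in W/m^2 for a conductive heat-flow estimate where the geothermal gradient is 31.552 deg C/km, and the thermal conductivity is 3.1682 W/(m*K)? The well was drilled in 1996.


q = k * grad / 1000
q = 3.1682 * 31.552 / 1000
q = 0.099963 W/m^2


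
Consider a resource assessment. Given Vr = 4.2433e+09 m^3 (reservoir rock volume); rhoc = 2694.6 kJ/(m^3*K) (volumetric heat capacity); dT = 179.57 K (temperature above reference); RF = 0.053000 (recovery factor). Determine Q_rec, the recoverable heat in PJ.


Step 1: Q_s = Vr*rhoc*dT/1e12 = 4.2433e+09*2694.6*179.57/1e12 = 2053.203 PJ
Step 2: Q_rec = Q_s * RF = 2053.203 * 0.053 = 108.82 PJ
Q_rec = 108.82 PJ


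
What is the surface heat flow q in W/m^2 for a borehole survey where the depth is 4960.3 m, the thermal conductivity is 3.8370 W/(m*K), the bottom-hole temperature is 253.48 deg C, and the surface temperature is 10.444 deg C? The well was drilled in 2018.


Step 1: grad = (T_d - T_surf)/d * 1000 = (253.48 - 10.444)/4960.3 * 1000 = 48.99623 deg C/km
Step 2: q = k * grad / 1000 = 3.837 * 48.99623 / 1000 = 0.18800 W/m^2
q = 0.18800 W/m^2


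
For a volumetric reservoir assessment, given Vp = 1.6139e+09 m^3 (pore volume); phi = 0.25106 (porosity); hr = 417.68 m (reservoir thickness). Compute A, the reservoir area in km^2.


A = Vp / (1e6 * hr * phi)
A = 1.6139e+09 / (1e6 * 417.68 * 0.25106)
A = 15.391 km^2


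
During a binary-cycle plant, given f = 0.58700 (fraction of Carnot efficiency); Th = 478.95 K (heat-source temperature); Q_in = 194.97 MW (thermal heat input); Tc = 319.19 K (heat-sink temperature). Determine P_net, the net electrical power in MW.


Step 1: eta = (1 - Tc/Th)*f = (1 - 319.19/478.95)*0.587 = 0.1958015
Step 2: P_net = eta * Q_in = 0.1958015 * 194.97 = 38.175 MW
P_net = 38.175 MW


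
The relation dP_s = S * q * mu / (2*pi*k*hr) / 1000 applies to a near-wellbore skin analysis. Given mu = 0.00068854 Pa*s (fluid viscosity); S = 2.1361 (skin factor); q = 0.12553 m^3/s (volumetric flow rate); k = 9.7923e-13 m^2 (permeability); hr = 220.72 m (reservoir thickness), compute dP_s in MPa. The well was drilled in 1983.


dP_s = S * q * mu / (2*pi*k*hr) / 1000
dP_s = 2.1361 * 0.12553 * 0.00068854 / (2*pi*9.7923e-13*220.72) / 1000
dP_s = 135.9540 kPa
Convert: 135.9540 kPa * 0.001 = 0.13595 MPa
dP_s = 0.13595 MPa


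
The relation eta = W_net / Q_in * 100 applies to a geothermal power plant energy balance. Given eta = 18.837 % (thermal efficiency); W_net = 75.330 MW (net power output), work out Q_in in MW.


Q_in = W_net / (eta / 100)
Q_in = 75.330 / (18.837 / 100)
Q_in = 399.90 MW


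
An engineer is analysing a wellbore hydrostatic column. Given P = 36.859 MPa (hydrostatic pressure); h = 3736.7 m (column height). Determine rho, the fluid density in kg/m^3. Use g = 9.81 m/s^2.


rho = P * 1e6 / (g * h)
rho = 36.859 * 1e6 / (9.81 * 3736.7)
rho = 1005.5 kg/m^3


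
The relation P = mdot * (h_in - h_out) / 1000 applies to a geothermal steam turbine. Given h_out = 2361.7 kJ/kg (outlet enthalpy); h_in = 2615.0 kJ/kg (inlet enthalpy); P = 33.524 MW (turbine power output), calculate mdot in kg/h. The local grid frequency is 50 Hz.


mdot = P * 1000 / (h_in - h_out)
mdot = 33.524 * 1000 / (2615.0 - 2361.7)
mdot = 132.3490 kg/s
Convert: 132.3490 kg/s * 3600.0 = 4.7646e+05 kg/h
mdot = 4.7646e+05 kg/h


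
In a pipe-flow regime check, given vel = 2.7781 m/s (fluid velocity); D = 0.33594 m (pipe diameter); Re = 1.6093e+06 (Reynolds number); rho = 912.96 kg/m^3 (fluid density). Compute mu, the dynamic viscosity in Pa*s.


mu = rho * vel * D / Re
mu = 912.96 * 2.7781 * 0.33594 / 1.6093e+06
mu = 0.00052945 Pa*s


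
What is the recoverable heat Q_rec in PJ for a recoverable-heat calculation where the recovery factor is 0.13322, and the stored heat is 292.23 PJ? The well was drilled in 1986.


Q_rec = Q_s * RF
Q_rec = 292.23 * 0.13322
Q_rec = 38.931 PJ


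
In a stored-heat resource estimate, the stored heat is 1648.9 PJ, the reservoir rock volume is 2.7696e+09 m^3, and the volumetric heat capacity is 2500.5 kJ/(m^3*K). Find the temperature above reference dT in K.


dT = Q_s * 1e12 / (Vr * rhoc)
dT = 1648.9 * 1e12 / (2.7696e+09 * 2500.5)
dT = 238.10 K


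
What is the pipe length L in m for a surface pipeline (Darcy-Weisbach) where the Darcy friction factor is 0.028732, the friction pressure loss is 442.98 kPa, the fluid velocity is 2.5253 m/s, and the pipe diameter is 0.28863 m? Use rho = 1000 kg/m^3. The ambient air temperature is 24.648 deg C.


L = dP*1000*D / (f*rho*vel^2/2)
L = 442.98*1000*0.28863 / (0.028732*1000*2.5253^2/2)
L = 1395.6 m


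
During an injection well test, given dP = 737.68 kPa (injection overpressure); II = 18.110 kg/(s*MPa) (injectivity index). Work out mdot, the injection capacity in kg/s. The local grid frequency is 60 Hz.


mdot = II * dP / 1000
mdot = 18.110 * 737.68 / 1000
mdot = 13.359 kg/s


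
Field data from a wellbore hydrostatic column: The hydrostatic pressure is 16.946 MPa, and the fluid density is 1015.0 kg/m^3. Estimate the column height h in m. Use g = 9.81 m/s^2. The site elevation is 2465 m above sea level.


h = P * 1e6 / (g * rho)
h = 16.946 * 1e6 / (9.81 * 1015.0)
h = 1701.9 m


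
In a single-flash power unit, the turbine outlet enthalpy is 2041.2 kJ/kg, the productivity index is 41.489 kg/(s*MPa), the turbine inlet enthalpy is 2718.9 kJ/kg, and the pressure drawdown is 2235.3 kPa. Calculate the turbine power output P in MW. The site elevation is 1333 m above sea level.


Step 1: mdot = PI * dP / 1000 = 41.489 * 2235.3 / 1000 = 92.74036 kg/s
Step 2: P = mdot*(h_in - h_out)/1000 = 92.74036*(2718.9 - 2041.2)/1000 = 62.850 MW
P = 62.850 MW


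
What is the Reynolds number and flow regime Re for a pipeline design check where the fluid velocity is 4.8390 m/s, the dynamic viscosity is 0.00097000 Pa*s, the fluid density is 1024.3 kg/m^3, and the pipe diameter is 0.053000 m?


Step 1: Re = rho*vel*D/mu = 1024.3*4.839*0.053/0.00097 = 2.7082e+05
Step 2: Re = 2.7082e+05 > 4000, so flow is turbulent.
Re = 2.7082e+05 (turbulent)


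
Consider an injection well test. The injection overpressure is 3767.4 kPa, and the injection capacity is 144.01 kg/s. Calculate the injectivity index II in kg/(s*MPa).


II = mdot * 1000 / dP
II = 144.01 * 1000 / 3767.4
II = 38.225 kg/(s*MPa)


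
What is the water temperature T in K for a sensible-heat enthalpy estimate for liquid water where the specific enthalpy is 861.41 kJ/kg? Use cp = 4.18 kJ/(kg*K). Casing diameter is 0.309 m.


T = h / cp
T = 861.41 / 4.18
T = 206.0789 deg C
Convert to K: 206.0789 + 273.15 = 479.23 K
T = 479.23 K


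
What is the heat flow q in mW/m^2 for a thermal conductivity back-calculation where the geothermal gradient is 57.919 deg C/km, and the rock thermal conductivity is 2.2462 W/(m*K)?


q = k * grad / 1000
q = 2.2462 * 57.919 / 1000
q = 0.1300977 W/m^2
Convert: 0.1300977 W/m^2 * 1000.0 = 130.10 mW/m^2
q = 130.10 mW/m^2
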